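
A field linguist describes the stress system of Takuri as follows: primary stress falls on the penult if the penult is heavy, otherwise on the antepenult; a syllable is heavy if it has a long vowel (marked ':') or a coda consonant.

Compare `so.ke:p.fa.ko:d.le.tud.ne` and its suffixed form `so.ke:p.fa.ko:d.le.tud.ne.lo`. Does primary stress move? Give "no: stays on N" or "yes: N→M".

no: stays on 6

Base `so.ke:p.fa.ko:d.le.tud.ne` (7 syllables):
  Weights: 5 le L, 6 tud H, 7 ne L.
  The penult (syllable 6, tud) is heavy, so it takes stress.
  → primary stress on syllable 6.
Suffixed `so.ke:p.fa.ko:d.le.tud.ne.lo` (8 syllables):
  Weights: 6 tud H, 7 ne L, 8 lo L.
  The penult (syllable 7, ne) is light, so stress falls on the antepenult (syllable 6, tud).
  → primary stress on syllable 6.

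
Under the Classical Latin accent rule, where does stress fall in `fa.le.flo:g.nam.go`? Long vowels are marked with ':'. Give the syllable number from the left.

4

Classical Latin: stress the penult if heavy (long vowel or closed), else the antepenult.
Weights: 3 flo:g H, 4 nam H, 5 go L.
The penult (syllable 4, nam) is heavy, so it takes stress.
Stress on syllable 4: fa.le.flo:g.ˈnam.go.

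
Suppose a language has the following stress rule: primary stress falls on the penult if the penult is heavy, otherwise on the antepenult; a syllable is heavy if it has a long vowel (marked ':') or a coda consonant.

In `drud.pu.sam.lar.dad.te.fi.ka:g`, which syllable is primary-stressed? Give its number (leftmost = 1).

Weights: 6 te L, 7 fi L, 8 ka:g H.
The penult (syllable 7, fi) is light, so stress falls on the antepenult (syllable 6, te).
Primary stress: syllable 6 → drud.pu.sam.lar.dad.ˈte.fi.ka:g.

6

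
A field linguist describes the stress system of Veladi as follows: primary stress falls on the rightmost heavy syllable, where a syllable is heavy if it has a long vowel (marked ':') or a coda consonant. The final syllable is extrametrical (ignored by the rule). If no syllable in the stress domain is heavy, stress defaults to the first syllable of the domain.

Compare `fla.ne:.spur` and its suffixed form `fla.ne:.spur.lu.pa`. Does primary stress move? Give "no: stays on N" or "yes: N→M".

yes: 2→3

Base `fla.ne:.spur` (3 syllables):
  The final syllable (3, spur) is extrametrical; the stress domain is syllables 1–2.
  Weights: 1 fla L, 2 ne: H.
  Heavy syllables in the domain: 2. The rightmost is syllable 2 (ne:).
  → primary stress on syllable 2.
Suffixed `fla.ne:.spur.lu.pa` (5 syllables):
  The final syllable (5, pa) is extrametrical; the stress domain is syllables 1–4.
  Weights: 1 fla L, 2 ne: H, 3 spur H, 4 lu L.
  Heavy syllables in the domain: 2, 3. The rightmost is syllable 3 (spur).
  → primary stress on syllable 3.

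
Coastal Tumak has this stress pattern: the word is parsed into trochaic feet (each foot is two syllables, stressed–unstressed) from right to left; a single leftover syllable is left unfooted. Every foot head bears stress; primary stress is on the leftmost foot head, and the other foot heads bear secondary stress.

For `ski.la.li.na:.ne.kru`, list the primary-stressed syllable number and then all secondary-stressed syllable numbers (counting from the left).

primary 1, secondary 3, 5

Parse right to left into trochaic (ˈσσ) feet: (ˈski.la) (ˈli.na:) (ˈne.kru).
Foot heads (stressed positions): 1, 3, 5.
End Rule Leftmost: primary stress on the leftmost head = syllable 1.
Secondary stress on 3, 5: ˈski.la.ˌli.na:.ˌne.kru.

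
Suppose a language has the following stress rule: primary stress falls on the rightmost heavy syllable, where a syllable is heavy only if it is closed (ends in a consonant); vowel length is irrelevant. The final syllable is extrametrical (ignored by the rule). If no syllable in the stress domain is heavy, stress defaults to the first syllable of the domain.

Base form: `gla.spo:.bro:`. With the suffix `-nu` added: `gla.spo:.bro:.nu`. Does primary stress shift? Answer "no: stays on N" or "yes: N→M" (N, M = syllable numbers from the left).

Base `gla.spo:.bro:` (3 syllables):
  The final syllable (3, bro:) is extrametrical; the stress domain is syllables 1–2.
  Weights: 1 gla L, 2 spo: L.
  No heavy syllable in the domain; default to the first syllable of the domain = syllable 1.
  → primary stress on syllable 1.
Suffixed `gla.spo:.bro:.nu` (4 syllables):
  The final syllable (4, nu) is extrametrical; the stress domain is syllables 1–3.
  Weights: 1 gla L, 2 spo: L, 3 bro: L.
  No heavy syllable in the domain; default to the first syllable of the domain = syllable 1.
  → primary stress on syllable 1.

no: stays on 1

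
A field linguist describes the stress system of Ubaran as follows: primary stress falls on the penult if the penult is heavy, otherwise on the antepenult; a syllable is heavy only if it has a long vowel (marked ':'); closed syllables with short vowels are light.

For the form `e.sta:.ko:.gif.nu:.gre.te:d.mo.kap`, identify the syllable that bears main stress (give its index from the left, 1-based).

Weights: 7 te:d H, 8 mo L, 9 kap L.
The penult (syllable 8, mo) is light, so stress falls on the antepenult (syllable 7, te:d).
Primary stress: syllable 7 → e.sta:.ko:.gif.nu:.gre.ˈte:d.mo.kap.

7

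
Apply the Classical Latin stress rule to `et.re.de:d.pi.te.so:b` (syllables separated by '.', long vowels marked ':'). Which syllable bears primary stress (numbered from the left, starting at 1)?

Classical Latin: stress the penult if heavy (long vowel or closed), else the antepenult.
Weights: 4 pi L, 5 te L, 6 so:b H.
The penult (syllable 5, te) is light, so stress falls on the antepenult (syllable 4, pi).
Stress on syllable 4: et.re.de:d.ˈpi.te.so:b.

4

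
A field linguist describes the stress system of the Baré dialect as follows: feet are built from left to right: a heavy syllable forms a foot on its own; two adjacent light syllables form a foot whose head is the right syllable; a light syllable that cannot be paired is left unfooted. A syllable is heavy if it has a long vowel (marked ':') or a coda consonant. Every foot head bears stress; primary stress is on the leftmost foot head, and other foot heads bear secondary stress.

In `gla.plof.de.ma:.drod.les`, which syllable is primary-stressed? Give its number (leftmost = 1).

2

Weights: 1 gla L, 2 plof H, 3 de L, 4 ma: H, 5 drod H, 6 les H.
Parse left to right (heavy = foot alone; LL = one foot; stranded L unfooted): gla (ˈplof) de (ˈma:) (ˈdrod) (ˈles).
Foot heads: 2, 4, 5, 6.
Primary stress on the leftmost head = syllable 2.
Primary stress: syllable 2 → gla.ˈplof.de.ma:.drod.les.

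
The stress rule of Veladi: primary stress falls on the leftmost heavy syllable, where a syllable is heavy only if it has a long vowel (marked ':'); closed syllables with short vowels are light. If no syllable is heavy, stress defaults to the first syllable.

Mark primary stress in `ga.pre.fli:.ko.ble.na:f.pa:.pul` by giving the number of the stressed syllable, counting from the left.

3

Weights: 1 ga L, 2 pre L, 3 fli: H, 4 ko L, 5 ble L, 6 na:f H, 7 pa: H, 8 pul L.
Heavy syllables in the domain: 3, 6, 7. The leftmost is syllable 3 (fli:).
Primary stress: syllable 3 → ga.pre.ˈfli:.ko.ble.na:f.pa:.pul.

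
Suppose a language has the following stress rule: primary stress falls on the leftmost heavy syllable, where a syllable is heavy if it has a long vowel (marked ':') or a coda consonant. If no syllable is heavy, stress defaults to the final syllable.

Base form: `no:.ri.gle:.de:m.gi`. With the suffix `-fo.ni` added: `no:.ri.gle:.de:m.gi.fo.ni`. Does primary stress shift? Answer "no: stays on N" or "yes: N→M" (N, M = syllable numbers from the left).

Base `no:.ri.gle:.de:m.gi` (5 syllables):
  Weights: 1 no: H, 2 ri L, 3 gle: H, 4 de:m H, 5 gi L.
  Heavy syllables in the domain: 1, 3, 4. The leftmost is syllable 1 (no:).
  → primary stress on syllable 1.
Suffixed `no:.ri.gle:.de:m.gi.fo.ni` (7 syllables):
  Weights: 1 no: H, 2 ri L, 3 gle: H, 4 de:m H, 5 gi L, 6 fo L, 7 ni L.
  Heavy syllables in the domain: 1, 3, 4. The leftmost is syllable 1 (no:).
  → primary stress on syllable 1.

no: stays on 1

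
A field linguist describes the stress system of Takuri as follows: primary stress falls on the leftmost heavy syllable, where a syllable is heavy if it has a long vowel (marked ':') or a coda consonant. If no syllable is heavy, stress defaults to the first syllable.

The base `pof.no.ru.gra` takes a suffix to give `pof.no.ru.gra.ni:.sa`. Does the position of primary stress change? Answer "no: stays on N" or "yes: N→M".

Base `pof.no.ru.gra` (4 syllables):
  Weights: 1 pof H, 2 no L, 3 ru L, 4 gra L.
  Heavy syllables in the domain: 1. The leftmost is syllable 1 (pof).
  → primary stress on syllable 1.
Suffixed `pof.no.ru.gra.ni:.sa` (6 syllables):
  Weights: 1 pof H, 2 no L, 3 ru L, 4 gra L, 5 ni: H, 6 sa L.
  Heavy syllables in the domain: 1, 5. The leftmost is syllable 1 (pof).
  → primary stress on syllable 1.

no: stays on 1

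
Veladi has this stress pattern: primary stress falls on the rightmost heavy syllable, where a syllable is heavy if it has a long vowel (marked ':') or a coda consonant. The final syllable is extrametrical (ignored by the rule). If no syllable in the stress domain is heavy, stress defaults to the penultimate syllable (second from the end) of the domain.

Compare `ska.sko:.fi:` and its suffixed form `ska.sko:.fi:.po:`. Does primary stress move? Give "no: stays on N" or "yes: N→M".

Base `ska.sko:.fi:` (3 syllables):
  The final syllable (3, fi:) is extrametrical; the stress domain is syllables 1–2.
  Weights: 1 ska L, 2 sko: H.
  Heavy syllables in the domain: 2. The rightmost is syllable 2 (sko:).
  → primary stress on syllable 2.
Suffixed `ska.sko:.fi:.po:` (4 syllables):
  The final syllable (4, po:) is extrametrical; the stress domain is syllables 1–3.
  Weights: 1 ska L, 2 sko: H, 3 fi: H.
  Heavy syllables in the domain: 2, 3. The rightmost is syllable 3 (fi:).
  → primary stress on syllable 3.

yes: 2→3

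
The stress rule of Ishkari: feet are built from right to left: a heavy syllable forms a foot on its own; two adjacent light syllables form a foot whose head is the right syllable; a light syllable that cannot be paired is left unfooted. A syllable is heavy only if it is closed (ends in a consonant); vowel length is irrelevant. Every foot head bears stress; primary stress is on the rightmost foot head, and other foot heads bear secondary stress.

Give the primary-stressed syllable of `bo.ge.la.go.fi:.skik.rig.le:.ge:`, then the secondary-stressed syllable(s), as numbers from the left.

primary 9, secondary 3, 5, 6, 7

Weights: 1 bo L, 2 ge L, 3 la L, 4 go L, 5 fi: L, 6 skik H, 7 rig H, 8 le: L, 9 ge: L.
Parse right to left (heavy = foot alone; LL = one foot; stranded L unfooted): bo (ge.ˈla) (go.ˈfi:) (ˈskik) (ˈrig) (le:.ˈge:).
Foot heads: 3, 5, 6, 7, 9.
Primary stress on the rightmost head = syllable 9.
Secondary stress on 3, 5, 6, 7: bo.ge.ˌla.go.ˌfi:.ˌskik.ˌrig.le:.ˈge:.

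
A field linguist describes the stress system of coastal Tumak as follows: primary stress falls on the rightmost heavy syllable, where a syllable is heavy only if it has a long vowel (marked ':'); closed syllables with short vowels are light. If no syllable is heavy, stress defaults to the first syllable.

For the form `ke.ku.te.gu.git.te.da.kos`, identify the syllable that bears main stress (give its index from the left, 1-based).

1

Weights: 1 ke L, 2 ku L, 3 te L, 4 gu L, 5 git L, 6 te L, 7 da L, 8 kos L.
No heavy syllable in the domain; default to the first syllable = syllable 1.
Primary stress: syllable 1 → ˈke.ku.te.gu.git.te.da.kos.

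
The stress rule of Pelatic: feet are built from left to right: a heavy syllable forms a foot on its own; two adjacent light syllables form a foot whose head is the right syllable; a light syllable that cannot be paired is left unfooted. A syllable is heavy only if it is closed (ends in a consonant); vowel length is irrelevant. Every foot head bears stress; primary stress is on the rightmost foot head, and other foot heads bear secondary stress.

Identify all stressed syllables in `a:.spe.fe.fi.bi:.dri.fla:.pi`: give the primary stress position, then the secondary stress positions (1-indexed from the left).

Weights: 1 a: L, 2 spe L, 3 fe L, 4 fi L, 5 bi: L, 6 dri L, 7 fla: L, 8 pi L.
Parse left to right (heavy = foot alone; LL = one foot; stranded L unfooted): (a:.ˈspe) (fe.ˈfi) (bi:.ˈdri) (fla:.ˈpi).
Foot heads: 2, 4, 6, 8.
Primary stress on the rightmost head = syllable 8.
Secondary stress on 2, 4, 6: a:.ˌspe.fe.ˌfi.bi:.ˌdri.fla:.ˈpi.

primary 8, secondary 2, 4, 6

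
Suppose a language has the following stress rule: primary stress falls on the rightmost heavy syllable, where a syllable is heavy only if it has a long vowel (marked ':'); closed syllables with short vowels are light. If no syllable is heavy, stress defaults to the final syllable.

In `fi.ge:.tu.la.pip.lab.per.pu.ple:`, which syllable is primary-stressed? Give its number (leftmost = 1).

9

Weights: 1 fi L, 2 ge: H, 3 tu L, 4 la L, 5 pip L, 6 lab L, 7 per L, 8 pu L, 9 ple: H.
Heavy syllables in the domain: 2, 9. The rightmost is syllable 9 (ple:).
Primary stress: syllable 9 → fi.ge:.tu.la.pip.lab.per.pu.ˈple:.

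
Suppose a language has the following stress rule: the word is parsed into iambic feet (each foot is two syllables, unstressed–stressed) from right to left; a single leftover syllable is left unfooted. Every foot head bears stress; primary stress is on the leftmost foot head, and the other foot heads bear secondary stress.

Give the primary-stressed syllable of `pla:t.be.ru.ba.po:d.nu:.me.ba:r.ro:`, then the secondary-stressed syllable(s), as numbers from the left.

primary 3, secondary 5, 7, 9

Parse right to left into iambic (σˈσ) feet: pla:t (be.ˈru) (ba.ˈpo:d) (nu:.ˈme) (ba:r.ˈro:). Syllable 1 is left unfooted.
Foot heads (stressed positions): 3, 5, 7, 9.
End Rule Leftmost: primary stress on the leftmost head = syllable 3.
Secondary stress on 5, 7, 9: pla:t.be.ˈru.ba.ˌpo:d.nu:.ˌme.ba:r.ˌro:.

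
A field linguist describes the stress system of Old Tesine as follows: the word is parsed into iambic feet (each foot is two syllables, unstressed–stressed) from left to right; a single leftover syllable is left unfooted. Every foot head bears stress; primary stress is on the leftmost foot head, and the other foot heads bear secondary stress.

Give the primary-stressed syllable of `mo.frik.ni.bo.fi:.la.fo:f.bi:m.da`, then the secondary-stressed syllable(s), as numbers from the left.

primary 2, secondary 4, 6, 8

Parse left to right into iambic (σˈσ) feet: (mo.ˈfrik) (ni.ˈbo) (fi:.ˈla) (fo:f.ˈbi:m) da. Syllable 9 is left unfooted.
Foot heads (stressed positions): 2, 4, 6, 8.
End Rule Leftmost: primary stress on the leftmost head = syllable 2.
Secondary stress on 4, 6, 8: mo.ˈfrik.ni.ˌbo.fi:.ˌla.fo:f.ˌbi:m.da.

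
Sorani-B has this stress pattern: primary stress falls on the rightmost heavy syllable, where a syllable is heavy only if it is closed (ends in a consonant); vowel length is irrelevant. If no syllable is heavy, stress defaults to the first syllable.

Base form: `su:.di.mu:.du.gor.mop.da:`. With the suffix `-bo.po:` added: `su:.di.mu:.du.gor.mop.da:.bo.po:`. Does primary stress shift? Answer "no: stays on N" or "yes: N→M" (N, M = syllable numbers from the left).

Base `su:.di.mu:.du.gor.mop.da:` (7 syllables):
  Weights: 1 su: L, 2 di L, 3 mu: L, 4 du L, 5 gor H, 6 mop H, 7 da: L.
  Heavy syllables in the domain: 5, 6. The rightmost is syllable 6 (mop).
  → primary stress on syllable 6.
Suffixed `su:.di.mu:.du.gor.mop.da:.bo.po:` (9 syllables):
  Weights: 1 su: L, 2 di L, 3 mu: L, 4 du L, 5 gor H, 6 mop H, 7 da: L, 8 bo L, 9 po: L.
  Heavy syllables in the domain: 5, 6. The rightmost is syllable 6 (mop).
  → primary stress on syllable 6.

no: stays on 6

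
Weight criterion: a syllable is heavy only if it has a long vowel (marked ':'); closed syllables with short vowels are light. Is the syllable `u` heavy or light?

light

`u`: short vowel, open (no coda). Short vowel → light.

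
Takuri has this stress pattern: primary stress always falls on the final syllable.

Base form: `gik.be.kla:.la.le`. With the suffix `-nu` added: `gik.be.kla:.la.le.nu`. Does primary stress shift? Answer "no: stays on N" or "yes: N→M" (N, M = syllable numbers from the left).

Base `gik.be.kla:.la.le` (5 syllables):
  The word has 5 syllables; the final syllable is syllable 5 (le).
  → primary stress on syllable 5.
Suffixed `gik.be.kla:.la.le.nu` (6 syllables):
  The word has 6 syllables; the final syllable is syllable 6 (nu).
  → primary stress on syllable 6.

yes: 5→6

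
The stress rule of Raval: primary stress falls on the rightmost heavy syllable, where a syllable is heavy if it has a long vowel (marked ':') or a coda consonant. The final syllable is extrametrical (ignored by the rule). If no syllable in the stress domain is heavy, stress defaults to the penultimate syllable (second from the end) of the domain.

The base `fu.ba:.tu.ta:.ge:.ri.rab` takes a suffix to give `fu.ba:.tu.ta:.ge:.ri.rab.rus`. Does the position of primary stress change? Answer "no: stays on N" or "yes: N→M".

Base `fu.ba:.tu.ta:.ge:.ri.rab` (7 syllables):
  The final syllable (7, rab) is extrametrical; the stress domain is syllables 1–6.
  Weights: 1 fu L, 2 ba: H, 3 tu L, 4 ta: H, 5 ge: H, 6 ri L.
  Heavy syllables in the domain: 2, 4, 5. The rightmost is syllable 5 (ge:).
  → primary stress on syllable 5.
Suffixed `fu.ba:.tu.ta:.ge:.ri.rab.rus` (8 syllables):
  The final syllable (8, rus) is extrametrical; the stress domain is syllables 1–7.
  Weights: 1 fu L, 2 ba: H, 3 tu L, 4 ta: H, 5 ge: H, 6 ri L, 7 rab H.
  Heavy syllables in the domain: 2, 4, 5, 7. The rightmost is syllable 7 (rab).
  → primary stress on syllable 7.

yes: 5→7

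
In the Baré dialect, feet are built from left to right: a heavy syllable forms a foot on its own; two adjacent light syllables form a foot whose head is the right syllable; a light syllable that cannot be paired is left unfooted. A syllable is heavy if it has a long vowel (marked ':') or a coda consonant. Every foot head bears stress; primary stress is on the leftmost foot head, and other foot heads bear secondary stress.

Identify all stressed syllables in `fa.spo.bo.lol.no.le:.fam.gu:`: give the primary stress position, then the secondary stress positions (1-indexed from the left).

Weights: 1 fa L, 2 spo L, 3 bo L, 4 lol H, 5 no L, 6 le: H, 7 fam H, 8 gu: H.
Parse left to right (heavy = foot alone; LL = one foot; stranded L unfooted): (fa.ˈspo) bo (ˈlol) no (ˈle:) (ˈfam) (ˈgu:).
Foot heads: 2, 4, 6, 7, 8.
Primary stress on the leftmost head = syllable 2.
Secondary stress on 4, 6, 7, 8: fa.ˈspo.bo.ˌlol.no.ˌle:.ˌfam.ˌgu:.

primary 2, secondary 4, 6, 7, 8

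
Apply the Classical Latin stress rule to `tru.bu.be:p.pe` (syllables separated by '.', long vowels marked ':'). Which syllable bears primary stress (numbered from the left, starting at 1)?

Classical Latin: stress the penult if heavy (long vowel or closed), else the antepenult.
Weights: 2 bu L, 3 be:p H, 4 pe L.
The penult (syllable 3, be:p) is heavy, so it takes stress.
Stress on syllable 3: tru.bu.ˈbe:p.pe.

3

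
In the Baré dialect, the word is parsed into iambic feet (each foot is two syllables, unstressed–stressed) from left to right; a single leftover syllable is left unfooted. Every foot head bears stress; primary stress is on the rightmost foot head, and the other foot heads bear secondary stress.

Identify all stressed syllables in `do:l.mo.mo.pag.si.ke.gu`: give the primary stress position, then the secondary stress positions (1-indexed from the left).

primary 6, secondary 2, 4

Parse left to right into iambic (σˈσ) feet: (do:l.ˈmo) (mo.ˈpag) (si.ˈke) gu. Syllable 7 is left unfooted.
Foot heads (stressed positions): 2, 4, 6.
End Rule Rightmost: primary stress on the rightmost head = syllable 6.
Secondary stress on 2, 4: do:l.ˌmo.mo.ˌpag.si.ˈke.gu.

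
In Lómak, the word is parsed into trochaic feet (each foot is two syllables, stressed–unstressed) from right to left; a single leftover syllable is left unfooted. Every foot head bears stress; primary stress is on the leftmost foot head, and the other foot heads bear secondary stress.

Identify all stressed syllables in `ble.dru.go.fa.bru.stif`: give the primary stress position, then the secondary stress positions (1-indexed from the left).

primary 1, secondary 3, 5

Parse right to left into trochaic (ˈσσ) feet: (ˈble.dru) (ˈgo.fa) (ˈbru.stif).
Foot heads (stressed positions): 1, 3, 5.
End Rule Leftmost: primary stress on the leftmost head = syllable 1.
Secondary stress on 3, 5: ˈble.dru.ˌgo.fa.ˌbru.stif.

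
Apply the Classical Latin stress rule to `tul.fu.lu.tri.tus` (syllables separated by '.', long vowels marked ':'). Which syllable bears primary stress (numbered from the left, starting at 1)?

Classical Latin: stress the penult if heavy (long vowel or closed), else the antepenult.
Weights: 3 lu L, 4 tri L, 5 tus H.
The penult (syllable 4, tri) is light, so stress falls on the antepenult (syllable 3, lu).
Stress on syllable 3: tul.fu.ˈlu.tri.tus.

3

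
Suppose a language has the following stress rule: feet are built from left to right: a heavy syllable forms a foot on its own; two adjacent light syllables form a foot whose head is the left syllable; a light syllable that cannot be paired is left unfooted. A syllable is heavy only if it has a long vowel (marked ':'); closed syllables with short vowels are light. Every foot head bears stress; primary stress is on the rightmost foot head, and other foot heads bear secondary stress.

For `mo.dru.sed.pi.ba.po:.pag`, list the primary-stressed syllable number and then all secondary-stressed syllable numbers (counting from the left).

primary 6, secondary 1, 3

Weights: 1 mo L, 2 dru L, 3 sed L, 4 pi L, 5 ba L, 6 po: H, 7 pag L.
Parse left to right (heavy = foot alone; LL = one foot; stranded L unfooted): (ˈmo.dru) (ˈsed.pi) ba (ˈpo:) pag.
Foot heads: 1, 3, 6.
Primary stress on the rightmost head = syllable 6.
Secondary stress on 1, 3: ˌmo.dru.ˌsed.pi.ba.ˈpo:.pag.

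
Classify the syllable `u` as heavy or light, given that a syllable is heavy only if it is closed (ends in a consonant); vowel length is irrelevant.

`u`: short vowel, open (no coda). Open (no coda) → light.

light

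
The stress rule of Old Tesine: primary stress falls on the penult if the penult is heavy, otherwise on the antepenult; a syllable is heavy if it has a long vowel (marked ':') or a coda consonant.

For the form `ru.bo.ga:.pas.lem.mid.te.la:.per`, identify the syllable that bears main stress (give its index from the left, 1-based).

8

Weights: 7 te L, 8 la: H, 9 per H.
The penult (syllable 8, la:) is heavy, so it takes stress.
Primary stress: syllable 8 → ru.bo.ga:.pas.lem.mid.te.ˈla:.per.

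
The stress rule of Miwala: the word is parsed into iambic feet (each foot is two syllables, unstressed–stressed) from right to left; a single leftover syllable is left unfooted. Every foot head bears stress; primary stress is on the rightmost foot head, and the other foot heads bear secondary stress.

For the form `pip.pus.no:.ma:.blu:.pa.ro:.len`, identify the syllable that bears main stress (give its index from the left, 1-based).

Parse right to left into iambic (σˈσ) feet: (pip.ˈpus) (no:.ˈma:) (blu:.ˈpa) (ro:.ˈlen).
Foot heads (stressed positions): 2, 4, 6, 8.
End Rule Rightmost: primary stress on the rightmost head = syllable 8.
Primary stress: syllable 8 → pip.pus.no:.ma:.blu:.pa.ro:.ˈlen.

8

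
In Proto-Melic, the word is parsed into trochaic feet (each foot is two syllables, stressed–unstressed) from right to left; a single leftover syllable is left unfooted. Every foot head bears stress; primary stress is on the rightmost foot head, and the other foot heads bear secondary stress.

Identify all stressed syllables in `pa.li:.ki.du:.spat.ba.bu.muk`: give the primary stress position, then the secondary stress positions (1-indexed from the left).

primary 7, secondary 1, 3, 5

Parse right to left into trochaic (ˈσσ) feet: (ˈpa.li:) (ˈki.du:) (ˈspat.ba) (ˈbu.muk).
Foot heads (stressed positions): 1, 3, 5, 7.
End Rule Rightmost: primary stress on the rightmost head = syllable 7.
Secondary stress on 1, 3, 5: ˌpa.li:.ˌki.du:.ˌspat.ba.ˈbu.muk.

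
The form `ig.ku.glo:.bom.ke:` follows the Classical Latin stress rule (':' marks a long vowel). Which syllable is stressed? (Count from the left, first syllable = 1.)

Classical Latin: stress the penult if heavy (long vowel or closed), else the antepenult.
Weights: 3 glo: H, 4 bom H, 5 ke: H.
The penult (syllable 4, bom) is heavy, so it takes stress.
Stress on syllable 4: ig.ku.glo:.ˈbom.ke:.

4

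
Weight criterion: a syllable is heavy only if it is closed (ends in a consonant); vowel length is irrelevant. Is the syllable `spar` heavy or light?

heavy

`spar`: short vowel, closed (coda /r/). Closed (coda /r/) → heavy.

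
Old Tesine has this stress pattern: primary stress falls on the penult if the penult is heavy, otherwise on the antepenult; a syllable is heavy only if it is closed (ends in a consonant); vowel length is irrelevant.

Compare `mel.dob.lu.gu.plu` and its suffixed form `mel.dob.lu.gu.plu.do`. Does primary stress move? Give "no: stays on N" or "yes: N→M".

Base `mel.dob.lu.gu.plu` (5 syllables):
  Weights: 3 lu L, 4 gu L, 5 plu L.
  The penult (syllable 4, gu) is light, so stress falls on the antepenult (syllable 3, lu).
  → primary stress on syllable 3.
Suffixed `mel.dob.lu.gu.plu.do` (6 syllables):
  Weights: 4 gu L, 5 plu L, 6 do L.
  The penult (syllable 5, plu) is light, so stress falls on the antepenult (syllable 4, gu).
  → primary stress on syllable 4.

yes: 3→4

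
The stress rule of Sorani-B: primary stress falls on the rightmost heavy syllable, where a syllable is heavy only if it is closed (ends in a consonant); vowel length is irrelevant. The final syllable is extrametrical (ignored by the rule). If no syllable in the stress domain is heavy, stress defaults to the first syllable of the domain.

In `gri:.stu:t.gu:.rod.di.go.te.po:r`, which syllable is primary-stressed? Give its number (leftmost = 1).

The final syllable (8, po:r) is extrametrical; the stress domain is syllables 1–7.
Weights: 1 gri: L, 2 stu:t H, 3 gu: L, 4 rod H, 5 di L, 6 go L, 7 te L.
Heavy syllables in the domain: 2, 4. The rightmost is syllable 4 (rod).
Primary stress: syllable 4 → gri:.stu:t.gu:.ˈrod.di.go.te.po:r.

4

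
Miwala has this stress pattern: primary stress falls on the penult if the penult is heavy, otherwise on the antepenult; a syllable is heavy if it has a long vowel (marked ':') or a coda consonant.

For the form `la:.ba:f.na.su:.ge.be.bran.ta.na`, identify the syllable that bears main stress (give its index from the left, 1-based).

Weights: 7 bran H, 8 ta L, 9 na L.
The penult (syllable 8, ta) is light, so stress falls on the antepenult (syllable 7, bran).
Primary stress: syllable 7 → la:.ba:f.na.su:.ge.be.ˈbran.ta.na.

7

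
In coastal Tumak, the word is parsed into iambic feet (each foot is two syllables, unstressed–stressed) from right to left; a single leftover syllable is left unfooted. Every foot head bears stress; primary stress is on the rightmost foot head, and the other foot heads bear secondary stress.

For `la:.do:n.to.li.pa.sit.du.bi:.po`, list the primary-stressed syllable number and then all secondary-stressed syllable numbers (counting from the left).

Parse right to left into iambic (σˈσ) feet: la: (do:n.ˈto) (li.ˈpa) (sit.ˈdu) (bi:.ˈpo). Syllable 1 is left unfooted.
Foot heads (stressed positions): 3, 5, 7, 9.
End Rule Rightmost: primary stress on the rightmost head = syllable 9.
Secondary stress on 3, 5, 7: la:.do:n.ˌto.li.ˌpa.sit.ˌdu.bi:.ˈpo.

primary 9, secondary 3, 5, 7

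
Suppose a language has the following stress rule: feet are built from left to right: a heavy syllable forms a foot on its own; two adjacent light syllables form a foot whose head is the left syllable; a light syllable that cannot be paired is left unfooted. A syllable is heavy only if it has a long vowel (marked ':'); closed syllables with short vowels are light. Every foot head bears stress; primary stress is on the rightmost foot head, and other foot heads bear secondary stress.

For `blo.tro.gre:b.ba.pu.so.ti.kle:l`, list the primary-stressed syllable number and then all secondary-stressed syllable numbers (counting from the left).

primary 8, secondary 1, 3, 4, 6

Weights: 1 blo L, 2 tro L, 3 gre:b H, 4 ba L, 5 pu L, 6 so L, 7 ti L, 8 kle:l H.
Parse left to right (heavy = foot alone; LL = one foot; stranded L unfooted): (ˈblo.tro) (ˈgre:b) (ˈba.pu) (ˈso.ti) (ˈkle:l).
Foot heads: 1, 3, 4, 6, 8.
Primary stress on the rightmost head = syllable 8.
Secondary stress on 1, 3, 4, 6: ˌblo.tro.ˌgre:b.ˌba.pu.ˌso.ti.ˈkle:l.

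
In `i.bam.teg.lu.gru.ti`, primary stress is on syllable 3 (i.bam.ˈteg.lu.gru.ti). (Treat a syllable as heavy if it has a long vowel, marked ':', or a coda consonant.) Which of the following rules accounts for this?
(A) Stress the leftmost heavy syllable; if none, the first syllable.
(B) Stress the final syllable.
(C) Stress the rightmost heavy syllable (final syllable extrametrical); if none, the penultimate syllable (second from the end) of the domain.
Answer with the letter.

Rule A → syllable 2 (observed: 3).
Rule B → syllable 6 (observed: 3).
Rule C → syllable 3 ✓.

C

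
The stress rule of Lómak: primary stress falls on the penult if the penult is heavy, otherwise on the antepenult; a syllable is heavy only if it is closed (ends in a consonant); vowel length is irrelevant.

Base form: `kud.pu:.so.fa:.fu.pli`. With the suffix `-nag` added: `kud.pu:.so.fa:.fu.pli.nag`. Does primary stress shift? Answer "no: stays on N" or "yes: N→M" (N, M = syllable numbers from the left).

Base `kud.pu:.so.fa:.fu.pli` (6 syllables):
  Weights: 4 fa: L, 5 fu L, 6 pli L.
  The penult (syllable 5, fu) is light, so stress falls on the antepenult (syllable 4, fa:).
  → primary stress on syllable 4.
Suffixed `kud.pu:.so.fa:.fu.pli.nag` (7 syllables):
  Weights: 5 fu L, 6 pli L, 7 nag H.
  The penult (syllable 6, pli) is light, so stress falls on the antepenult (syllable 5, fu).
  → primary stress on syllable 5.

yes: 4→5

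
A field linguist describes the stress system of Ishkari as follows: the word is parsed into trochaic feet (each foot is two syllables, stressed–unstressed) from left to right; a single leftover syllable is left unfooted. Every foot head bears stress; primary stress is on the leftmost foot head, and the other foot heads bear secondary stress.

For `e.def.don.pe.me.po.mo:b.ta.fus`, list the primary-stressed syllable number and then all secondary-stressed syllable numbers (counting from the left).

Parse left to right into trochaic (ˈσσ) feet: (ˈe.def) (ˈdon.pe) (ˈme.po) (ˈmo:b.ta) fus. Syllable 9 is left unfooted.
Foot heads (stressed positions): 1, 3, 5, 7.
End Rule Leftmost: primary stress on the leftmost head = syllable 1.
Secondary stress on 3, 5, 7: ˈe.def.ˌdon.pe.ˌme.po.ˌmo:b.ta.fus.

primary 1, secondary 3, 5, 7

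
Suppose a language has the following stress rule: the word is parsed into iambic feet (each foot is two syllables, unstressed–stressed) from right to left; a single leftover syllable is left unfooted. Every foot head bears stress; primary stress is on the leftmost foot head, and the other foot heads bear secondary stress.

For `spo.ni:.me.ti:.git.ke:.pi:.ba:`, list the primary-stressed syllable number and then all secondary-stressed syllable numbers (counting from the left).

primary 2, secondary 4, 6, 8

Parse right to left into iambic (σˈσ) feet: (spo.ˈni:) (me.ˈti:) (git.ˈke:) (pi:.ˈba:).
Foot heads (stressed positions): 2, 4, 6, 8.
End Rule Leftmost: primary stress on the leftmost head = syllable 2.
Secondary stress on 4, 6, 8: spo.ˈni:.me.ˌti:.git.ˌke:.pi:.ˌba:.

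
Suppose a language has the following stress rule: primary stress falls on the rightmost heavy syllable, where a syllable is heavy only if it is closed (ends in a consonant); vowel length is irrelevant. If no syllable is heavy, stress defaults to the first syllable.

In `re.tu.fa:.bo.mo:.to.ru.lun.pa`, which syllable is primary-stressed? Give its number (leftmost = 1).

8

Weights: 1 re L, 2 tu L, 3 fa: L, 4 bo L, 5 mo: L, 6 to L, 7 ru L, 8 lun H, 9 pa L.
Heavy syllables in the domain: 8. The rightmost is syllable 8 (lun).
Primary stress: syllable 8 → re.tu.fa:.bo.mo:.to.ru.ˈlun.pa.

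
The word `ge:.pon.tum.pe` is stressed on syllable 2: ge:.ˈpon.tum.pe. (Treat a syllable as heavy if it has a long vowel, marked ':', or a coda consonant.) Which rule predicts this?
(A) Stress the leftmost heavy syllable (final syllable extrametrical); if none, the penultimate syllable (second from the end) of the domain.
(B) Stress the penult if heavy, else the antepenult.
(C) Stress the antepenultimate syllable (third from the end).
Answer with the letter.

C

Rule A → syllable 1 (observed: 2).
Rule B → syllable 3 (observed: 2).
Rule C → syllable 2 ✓.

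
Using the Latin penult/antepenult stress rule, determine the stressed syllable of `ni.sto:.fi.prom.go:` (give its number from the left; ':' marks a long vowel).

4

Classical Latin: stress the penult if heavy (long vowel or closed), else the antepenult.
Weights: 3 fi L, 4 prom H, 5 go: H.
The penult (syllable 4, prom) is heavy, so it takes stress.
Stress on syllable 4: ni.sto:.fi.ˈprom.go:.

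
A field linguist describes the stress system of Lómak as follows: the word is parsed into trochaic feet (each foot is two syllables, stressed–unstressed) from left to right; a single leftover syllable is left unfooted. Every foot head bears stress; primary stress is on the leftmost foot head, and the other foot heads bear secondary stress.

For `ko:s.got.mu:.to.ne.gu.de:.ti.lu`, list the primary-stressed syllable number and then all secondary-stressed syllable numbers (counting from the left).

primary 1, secondary 3, 5, 7

Parse left to right into trochaic (ˈσσ) feet: (ˈko:s.got) (ˈmu:.to) (ˈne.gu) (ˈde:.ti) lu. Syllable 9 is left unfooted.
Foot heads (stressed positions): 1, 3, 5, 7.
End Rule Leftmost: primary stress on the leftmost head = syllable 1.
Secondary stress on 3, 5, 7: ˈko:s.got.ˌmu:.to.ˌne.gu.ˌde:.ti.lu.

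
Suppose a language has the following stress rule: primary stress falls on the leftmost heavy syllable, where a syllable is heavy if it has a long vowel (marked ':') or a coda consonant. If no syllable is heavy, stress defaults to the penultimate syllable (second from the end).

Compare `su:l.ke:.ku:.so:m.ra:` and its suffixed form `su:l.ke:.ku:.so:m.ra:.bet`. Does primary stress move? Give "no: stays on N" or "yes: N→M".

Base `su:l.ke:.ku:.so:m.ra:` (5 syllables):
  Weights: 1 su:l H, 2 ke: H, 3 ku: H, 4 so:m H, 5 ra: H.
  Heavy syllables in the domain: 1, 2, 3, 4, 5. The leftmost is syllable 1 (su:l).
  → primary stress on syllable 1.
Suffixed `su:l.ke:.ku:.so:m.ra:.bet` (6 syllables):
  Weights: 1 su:l H, 2 ke: H, 3 ku: H, 4 so:m H, 5 ra: H, 6 bet H.
  Heavy syllables in the domain: 1, 2, 3, 4, 5, 6. The leftmost is syllable 1 (su:l).
  → primary stress on syllable 1.

no: stays on 1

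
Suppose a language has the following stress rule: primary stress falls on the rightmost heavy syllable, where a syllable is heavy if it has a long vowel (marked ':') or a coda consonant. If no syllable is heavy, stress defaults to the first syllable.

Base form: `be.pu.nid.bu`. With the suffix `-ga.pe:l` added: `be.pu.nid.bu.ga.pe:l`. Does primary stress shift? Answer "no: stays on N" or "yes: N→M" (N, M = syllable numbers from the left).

yes: 3→6

Base `be.pu.nid.bu` (4 syllables):
  Weights: 1 be L, 2 pu L, 3 nid H, 4 bu L.
  Heavy syllables in the domain: 3. The rightmost is syllable 3 (nid).
  → primary stress on syllable 3.
Suffixed `be.pu.nid.bu.ga.pe:l` (6 syllables):
  Weights: 1 be L, 2 pu L, 3 nid H, 4 bu L, 5 ga L, 6 pe:l H.
  Heavy syllables in the domain: 3, 6. The rightmost is syllable 6 (pe:l).
  → primary stress on syllable 6.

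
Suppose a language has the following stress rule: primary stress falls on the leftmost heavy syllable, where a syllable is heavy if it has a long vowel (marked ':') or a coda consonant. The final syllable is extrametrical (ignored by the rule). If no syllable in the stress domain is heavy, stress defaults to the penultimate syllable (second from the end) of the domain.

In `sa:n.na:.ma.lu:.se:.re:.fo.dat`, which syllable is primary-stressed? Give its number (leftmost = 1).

The final syllable (8, dat) is extrametrical; the stress domain is syllables 1–7.
Weights: 1 sa:n H, 2 na: H, 3 ma L, 4 lu: H, 5 se: H, 6 re: H, 7 fo L.
Heavy syllables in the domain: 1, 2, 4, 5, 6. The leftmost is syllable 1 (sa:n).
Primary stress: syllable 1 → ˈsa:n.na:.ma.lu:.se:.re:.fo.dat.

1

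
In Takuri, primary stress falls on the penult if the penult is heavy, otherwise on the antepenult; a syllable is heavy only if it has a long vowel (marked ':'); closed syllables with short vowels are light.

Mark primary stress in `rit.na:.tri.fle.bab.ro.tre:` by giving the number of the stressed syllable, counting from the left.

Weights: 5 bab L, 6 ro L, 7 tre: H.
The penult (syllable 6, ro) is light, so stress falls on the antepenult (syllable 5, bab).
Primary stress: syllable 5 → rit.na:.tri.fle.ˈbab.ro.tre:.

5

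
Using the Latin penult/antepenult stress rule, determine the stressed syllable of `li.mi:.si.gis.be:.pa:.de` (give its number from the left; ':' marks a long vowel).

Classical Latin: stress the penult if heavy (long vowel or closed), else the antepenult.
Weights: 5 be: H, 6 pa: H, 7 de L.
The penult (syllable 6, pa:) is heavy, so it takes stress.
Stress on syllable 6: li.mi:.si.gis.be:.ˈpa:.de.

6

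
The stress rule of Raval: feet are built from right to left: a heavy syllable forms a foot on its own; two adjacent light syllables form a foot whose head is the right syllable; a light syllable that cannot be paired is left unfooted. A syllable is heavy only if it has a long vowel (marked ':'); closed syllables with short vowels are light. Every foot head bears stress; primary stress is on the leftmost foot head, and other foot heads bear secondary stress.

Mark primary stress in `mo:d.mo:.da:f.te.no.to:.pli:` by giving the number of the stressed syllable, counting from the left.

Weights: 1 mo:d H, 2 mo: H, 3 da:f H, 4 te L, 5 no L, 6 to: H, 7 pli: H.
Parse right to left (heavy = foot alone; LL = one foot; stranded L unfooted): (ˈmo:d) (ˈmo:) (ˈda:f) (te.ˈno) (ˈto:) (ˈpli:).
Foot heads: 1, 2, 3, 5, 6, 7.
Primary stress on the leftmost head = syllable 1.
Primary stress: syllable 1 → ˈmo:d.mo:.da:f.te.no.to:.pli:.

1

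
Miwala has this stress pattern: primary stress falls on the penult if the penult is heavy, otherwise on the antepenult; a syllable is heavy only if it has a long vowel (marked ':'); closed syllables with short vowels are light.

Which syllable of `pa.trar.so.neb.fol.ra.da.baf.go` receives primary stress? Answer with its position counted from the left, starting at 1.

7

Weights: 7 da L, 8 baf L, 9 go L.
The penult (syllable 8, baf) is light, so stress falls on the antepenult (syllable 7, da).
Primary stress: syllable 7 → pa.trar.so.neb.fol.ra.ˈda.baf.go.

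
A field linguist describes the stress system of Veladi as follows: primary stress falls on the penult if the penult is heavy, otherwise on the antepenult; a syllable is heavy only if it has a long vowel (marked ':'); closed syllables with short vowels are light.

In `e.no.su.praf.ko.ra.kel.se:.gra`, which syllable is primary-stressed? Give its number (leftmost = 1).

8

Weights: 7 kel L, 8 se: H, 9 gra L.
The penult (syllable 8, se:) is heavy, so it takes stress.
Primary stress: syllable 8 → e.no.su.praf.ko.ra.kel.ˈse:.gra.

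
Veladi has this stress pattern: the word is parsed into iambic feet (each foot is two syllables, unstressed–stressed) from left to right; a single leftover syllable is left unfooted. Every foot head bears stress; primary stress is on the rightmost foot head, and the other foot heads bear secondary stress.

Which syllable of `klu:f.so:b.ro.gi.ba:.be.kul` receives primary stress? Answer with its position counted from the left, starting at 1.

Parse left to right into iambic (σˈσ) feet: (klu:f.ˈso:b) (ro.ˈgi) (ba:.ˈbe) kul. Syllable 7 is left unfooted.
Foot heads (stressed positions): 2, 4, 6.
End Rule Rightmost: primary stress on the rightmost head = syllable 6.
Primary stress: syllable 6 → klu:f.so:b.ro.gi.ba:.ˈbe.kul.

6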